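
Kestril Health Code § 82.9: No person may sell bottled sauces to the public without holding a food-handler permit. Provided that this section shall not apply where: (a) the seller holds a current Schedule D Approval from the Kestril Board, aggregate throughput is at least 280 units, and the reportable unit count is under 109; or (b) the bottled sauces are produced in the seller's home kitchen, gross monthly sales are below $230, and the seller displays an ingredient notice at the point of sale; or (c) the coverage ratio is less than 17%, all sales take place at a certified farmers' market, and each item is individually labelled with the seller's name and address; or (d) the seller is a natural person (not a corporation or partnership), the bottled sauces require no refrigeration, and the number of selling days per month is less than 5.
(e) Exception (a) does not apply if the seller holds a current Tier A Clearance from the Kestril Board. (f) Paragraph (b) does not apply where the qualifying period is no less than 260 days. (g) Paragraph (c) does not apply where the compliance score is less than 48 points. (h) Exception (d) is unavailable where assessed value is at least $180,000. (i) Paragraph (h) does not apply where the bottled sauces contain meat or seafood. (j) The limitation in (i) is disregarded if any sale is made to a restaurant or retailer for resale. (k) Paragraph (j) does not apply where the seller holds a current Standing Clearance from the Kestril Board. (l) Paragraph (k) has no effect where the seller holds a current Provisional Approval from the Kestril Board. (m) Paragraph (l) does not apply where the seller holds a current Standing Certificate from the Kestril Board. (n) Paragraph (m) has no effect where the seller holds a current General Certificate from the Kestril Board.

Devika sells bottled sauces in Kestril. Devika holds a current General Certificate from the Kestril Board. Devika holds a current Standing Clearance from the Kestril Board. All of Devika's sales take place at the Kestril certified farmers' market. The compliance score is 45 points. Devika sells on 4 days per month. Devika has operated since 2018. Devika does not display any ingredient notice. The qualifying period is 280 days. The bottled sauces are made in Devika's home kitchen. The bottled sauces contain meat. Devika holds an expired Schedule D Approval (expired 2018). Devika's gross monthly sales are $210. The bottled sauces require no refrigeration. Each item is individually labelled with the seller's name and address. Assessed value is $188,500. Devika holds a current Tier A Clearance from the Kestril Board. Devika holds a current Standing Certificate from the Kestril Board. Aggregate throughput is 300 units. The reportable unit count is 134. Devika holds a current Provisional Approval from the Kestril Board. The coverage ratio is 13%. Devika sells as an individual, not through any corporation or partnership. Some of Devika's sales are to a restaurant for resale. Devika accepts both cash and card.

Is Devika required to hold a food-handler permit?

Yes — Devika must hold a food-handler permit.

Exception (a) requires that the seller holds a current Schedule D Approval from the Kestril Board; but there is no Schedule D Approval in force, so (a) is unavailable.
Exception (b) does not apply: no ingredient notice is displayed.
Exception (c)'s conditions are all satisfied: the coverage ratio is 13%, less than the 17% limit; all sales are at a certified farmers' market; items are individually labelled. Turning to paragraph (g): (g) operates against (c): the compliance score is 45 points, less than the 48 points limit. So (c) is unavailable.
Exception (d): the seller is a natural person; the bottled sauces are shelf-stable; the number of selling days per month is 4, less than the 5 limit — every condition holds. However, paragraphs (h)–(n) must be considered: (h) operates against (d): assessed value is $188,500, meeting the $180,000 threshold. (i) is triggered (the bottled sauces contain meat), but is overridden by (j): (j) operates — some sales are to a restaurant for resale. (k) would limit (j) — a current Standing Clearance is held — but (l) sets (k) aside: (l) operates against (k): a current Provisional Approval is held. (m) would limit (l) — a current Standing Certificate is held — but (n) sets (m) aside: (n) is engaged — a current General Certificate is held. Exception (d) does not apply.
No exception applies. The general rule governs.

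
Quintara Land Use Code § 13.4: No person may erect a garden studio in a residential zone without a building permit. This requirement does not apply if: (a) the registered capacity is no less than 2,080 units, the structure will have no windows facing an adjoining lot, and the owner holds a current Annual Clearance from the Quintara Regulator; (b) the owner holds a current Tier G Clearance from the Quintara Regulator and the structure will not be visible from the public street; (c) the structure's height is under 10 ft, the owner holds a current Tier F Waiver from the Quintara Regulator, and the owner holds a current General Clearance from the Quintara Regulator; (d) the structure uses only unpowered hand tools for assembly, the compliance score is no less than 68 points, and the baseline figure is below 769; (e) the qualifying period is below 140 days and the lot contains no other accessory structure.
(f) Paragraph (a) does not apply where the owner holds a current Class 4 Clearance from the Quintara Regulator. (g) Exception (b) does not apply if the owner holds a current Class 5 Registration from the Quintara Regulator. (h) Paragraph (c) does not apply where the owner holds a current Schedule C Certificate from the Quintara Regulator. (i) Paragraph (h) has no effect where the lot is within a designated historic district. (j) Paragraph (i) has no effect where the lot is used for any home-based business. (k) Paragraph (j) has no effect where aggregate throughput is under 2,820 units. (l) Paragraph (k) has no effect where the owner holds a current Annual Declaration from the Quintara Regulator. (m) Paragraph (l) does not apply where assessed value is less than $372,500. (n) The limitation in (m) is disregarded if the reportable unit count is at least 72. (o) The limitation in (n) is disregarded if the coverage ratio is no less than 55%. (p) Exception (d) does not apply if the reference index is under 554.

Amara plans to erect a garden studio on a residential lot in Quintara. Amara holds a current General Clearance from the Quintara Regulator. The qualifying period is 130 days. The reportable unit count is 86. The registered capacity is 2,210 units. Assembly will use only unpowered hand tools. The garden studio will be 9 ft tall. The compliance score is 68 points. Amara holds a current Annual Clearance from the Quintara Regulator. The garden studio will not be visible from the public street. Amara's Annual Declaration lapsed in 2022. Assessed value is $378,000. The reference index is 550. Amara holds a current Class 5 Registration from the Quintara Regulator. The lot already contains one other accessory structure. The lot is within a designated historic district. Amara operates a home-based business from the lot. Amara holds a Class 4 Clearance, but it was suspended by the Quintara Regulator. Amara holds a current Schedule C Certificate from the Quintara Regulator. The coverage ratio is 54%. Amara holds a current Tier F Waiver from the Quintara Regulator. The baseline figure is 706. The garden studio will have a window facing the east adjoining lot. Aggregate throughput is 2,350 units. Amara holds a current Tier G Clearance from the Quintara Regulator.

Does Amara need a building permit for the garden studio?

No — exception (c) applies; Amara does not need a building permit.

Exception (a) requires that the structure will have no windows facing an adjoining lot; but a window faces an adjoining lot, so (a) is unavailable.
All of (b)'s requirements are met (a current Tier G Clearance is held; the structure will not be visible from the street). Turning to paragraph (g): (g) operates against (b): a current Class 5 Registration is held. Exception (b) does not apply.
All of (c)'s requirements are met (the structure's height is 9 ft, under the 10 ft limit; a current Tier F Waiver is held; a current General Clearance is held). Applying paragraphs (h)–(o): (h) would limit (c) — a current Schedule C Certificate is held — but (i) sets (h) aside: (i) operates — the lot is in a historic district. (j) applies (a home-based business operates on the lot), but is set aside by (k): (k) operates against (j): aggregate throughput is 2,350 units, under the 2,820 units limit. (l) is not engaged (there is no Annual Declaration in force), so (k) stands. (c) remains available.
All of (d)'s requirements are met (assembly uses only hand tools; the compliance score is 68 points, meeting the 68 points threshold; the baseline figure is 706, below the 769 limit). But applying paragraph (p): (p) operates — the reference index is 550, under the 554 limit. Exception (d) does not apply.
Exception (e) requires that the lot contains no other accessory structure; but the lot already has another accessory structure, so (e) is unavailable.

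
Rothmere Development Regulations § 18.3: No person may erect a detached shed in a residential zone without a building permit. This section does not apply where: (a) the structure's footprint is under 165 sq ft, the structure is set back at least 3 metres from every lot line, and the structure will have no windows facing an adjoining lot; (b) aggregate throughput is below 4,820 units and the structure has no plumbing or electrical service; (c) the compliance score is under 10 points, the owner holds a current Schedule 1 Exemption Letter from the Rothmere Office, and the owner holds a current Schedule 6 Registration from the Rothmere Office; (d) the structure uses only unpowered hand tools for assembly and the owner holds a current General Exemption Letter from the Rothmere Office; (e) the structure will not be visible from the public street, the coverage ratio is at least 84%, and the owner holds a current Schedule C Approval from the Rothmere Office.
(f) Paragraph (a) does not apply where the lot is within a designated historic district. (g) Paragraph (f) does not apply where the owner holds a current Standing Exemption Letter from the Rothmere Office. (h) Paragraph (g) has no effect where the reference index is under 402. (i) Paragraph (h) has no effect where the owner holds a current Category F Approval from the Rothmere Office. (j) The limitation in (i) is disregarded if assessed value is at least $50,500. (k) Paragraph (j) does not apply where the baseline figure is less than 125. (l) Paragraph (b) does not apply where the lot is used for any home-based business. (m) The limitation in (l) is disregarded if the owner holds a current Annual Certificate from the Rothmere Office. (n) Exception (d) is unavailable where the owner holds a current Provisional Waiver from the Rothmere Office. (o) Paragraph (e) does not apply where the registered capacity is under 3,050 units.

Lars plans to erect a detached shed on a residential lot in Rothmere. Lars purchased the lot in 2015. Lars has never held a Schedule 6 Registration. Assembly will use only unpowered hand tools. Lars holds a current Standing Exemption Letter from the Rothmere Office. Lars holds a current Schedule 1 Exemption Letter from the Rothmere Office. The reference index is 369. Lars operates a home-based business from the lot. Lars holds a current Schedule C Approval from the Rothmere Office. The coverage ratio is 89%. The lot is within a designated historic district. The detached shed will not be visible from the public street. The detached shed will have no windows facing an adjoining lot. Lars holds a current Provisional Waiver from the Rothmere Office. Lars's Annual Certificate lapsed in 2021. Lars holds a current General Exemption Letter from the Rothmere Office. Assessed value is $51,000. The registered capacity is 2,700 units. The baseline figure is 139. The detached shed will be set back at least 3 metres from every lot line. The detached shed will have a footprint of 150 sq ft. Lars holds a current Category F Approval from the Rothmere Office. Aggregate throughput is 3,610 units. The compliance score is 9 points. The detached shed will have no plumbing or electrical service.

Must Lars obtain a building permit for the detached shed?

Exception (a): the structure's footprint is 150 sq ft, under the 165 sq ft limit; the setback is at least 3 m on every side; no windows face an adjoining lot — every condition holds. However, paragraphs (f)–(k) must be considered: (f) applies — the lot is in a historic district. (g) would limit (f) — a current Standing Exemption Letter is held — but (h) sets (g) aside: (h) is engaged — the reference index is 369, under the 402 limit. (i) applies (a current Category F Approval is held), but is displaced by (j): (j) is triggered — assessed value is $51,000, meeting the $50,500 threshold. (k) is not triggered (the baseline figure is 139, not less than 125), so (j) stands. So (a) is unavailable.
Exception (b) is satisfied on its face — aggregate throughput is 3,610 units, below the 4,820 units limit; there is no plumbing or electrical service. Turning to paragraphs (l)–(m): (l) operates against (b): a home-based business operates on the lot. (m) is not engaged (the Annual Certificate is not current), so (l) stands. (b) is therefore removed.
Exception (c) requires that the owner holds a current Schedule 6 Registration from the Rothmere Office; but no current Schedule 6 Registration is held, so (c) is unavailable.
Exception (d)'s conditions are all satisfied: assembly uses only hand tools; a current General Exemption Letter is held. However, paragraph (n) must be considered: (n) operates against (d): a current Provisional Waiver is held. So (d) is unavailable.
All of (e)'s requirements are met (the structure will not be visible from the street; the coverage ratio is 89%, meeting the 84% threshold; a current Schedule C Approval is held). However, paragraph (o) must be considered: (o) operates against (e): the registered capacity is 2,700 units, under the 3,050 units limit. (e) is therefore removed.
No exception displaces § 18.3.

Yes — Lars must obtain a building permit.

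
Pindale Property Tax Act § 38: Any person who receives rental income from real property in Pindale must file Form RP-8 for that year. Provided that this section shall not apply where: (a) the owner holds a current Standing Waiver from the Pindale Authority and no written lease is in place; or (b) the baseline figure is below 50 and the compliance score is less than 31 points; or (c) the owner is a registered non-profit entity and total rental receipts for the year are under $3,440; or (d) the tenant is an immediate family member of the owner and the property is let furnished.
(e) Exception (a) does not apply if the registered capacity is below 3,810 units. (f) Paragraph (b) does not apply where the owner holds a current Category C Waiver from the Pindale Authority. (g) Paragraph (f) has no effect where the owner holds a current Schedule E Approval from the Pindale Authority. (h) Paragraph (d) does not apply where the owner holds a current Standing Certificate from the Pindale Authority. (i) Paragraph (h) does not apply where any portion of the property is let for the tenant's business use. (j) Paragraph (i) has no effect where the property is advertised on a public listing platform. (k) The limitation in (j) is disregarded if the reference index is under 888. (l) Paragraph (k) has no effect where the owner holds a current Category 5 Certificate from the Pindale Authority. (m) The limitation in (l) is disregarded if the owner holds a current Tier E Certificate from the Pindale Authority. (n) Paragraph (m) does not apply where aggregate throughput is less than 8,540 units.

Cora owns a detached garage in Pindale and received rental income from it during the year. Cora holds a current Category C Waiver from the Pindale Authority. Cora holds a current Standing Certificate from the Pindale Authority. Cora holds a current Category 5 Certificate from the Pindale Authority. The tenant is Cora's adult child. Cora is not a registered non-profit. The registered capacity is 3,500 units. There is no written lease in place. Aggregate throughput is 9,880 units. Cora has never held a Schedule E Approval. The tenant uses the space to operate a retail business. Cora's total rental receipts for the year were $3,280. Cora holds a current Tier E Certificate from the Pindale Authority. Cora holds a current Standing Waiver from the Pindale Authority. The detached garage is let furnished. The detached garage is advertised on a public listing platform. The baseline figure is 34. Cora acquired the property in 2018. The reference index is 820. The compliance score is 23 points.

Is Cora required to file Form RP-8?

Exception (a): a current Standing Waiver is held; there is no written lease — every condition holds. But applying paragraph (e): (e) is triggered — the registered capacity is 3,500 units, below the 3,810 units limit. (a) is therefore removed.
All of (b)'s requirements are met (the baseline figure is 34, below the 50 limit; the compliance score is 23 points, less than the 31 points limit). But: (f) is triggered — a current Category C Waiver is held. (g), which would lift (f), is inapplicable — there is no Schedule E Approval in force. Exception (b) does not apply.
Exception (c) does not apply: Cora is not a registered non-profit.
All of (d)'s requirements are met (the tenant is an immediate family member; the property is let furnished). Under paragraphs (h)–(n): (h) would limit (d) — a current Standing Certificate is held — but (i) sets (h) aside: (i) operates — the space is let for business use. (j) operates (the property is publicly advertised), but is displaced by (k): (k) is triggered — the reference index is 820, under the 888 limit. (l) would limit (k) — a current Category 5 Certificate is held — but (m) sets (l) aside: (m) operates — a current Tier E Certificate is held. (n), which would lift (m), is not triggered — aggregate throughput is 9,880 units, not less than 8,540 units. (d) remains available.

No — exception (d) applies; Cora is not required to file Form RP-8.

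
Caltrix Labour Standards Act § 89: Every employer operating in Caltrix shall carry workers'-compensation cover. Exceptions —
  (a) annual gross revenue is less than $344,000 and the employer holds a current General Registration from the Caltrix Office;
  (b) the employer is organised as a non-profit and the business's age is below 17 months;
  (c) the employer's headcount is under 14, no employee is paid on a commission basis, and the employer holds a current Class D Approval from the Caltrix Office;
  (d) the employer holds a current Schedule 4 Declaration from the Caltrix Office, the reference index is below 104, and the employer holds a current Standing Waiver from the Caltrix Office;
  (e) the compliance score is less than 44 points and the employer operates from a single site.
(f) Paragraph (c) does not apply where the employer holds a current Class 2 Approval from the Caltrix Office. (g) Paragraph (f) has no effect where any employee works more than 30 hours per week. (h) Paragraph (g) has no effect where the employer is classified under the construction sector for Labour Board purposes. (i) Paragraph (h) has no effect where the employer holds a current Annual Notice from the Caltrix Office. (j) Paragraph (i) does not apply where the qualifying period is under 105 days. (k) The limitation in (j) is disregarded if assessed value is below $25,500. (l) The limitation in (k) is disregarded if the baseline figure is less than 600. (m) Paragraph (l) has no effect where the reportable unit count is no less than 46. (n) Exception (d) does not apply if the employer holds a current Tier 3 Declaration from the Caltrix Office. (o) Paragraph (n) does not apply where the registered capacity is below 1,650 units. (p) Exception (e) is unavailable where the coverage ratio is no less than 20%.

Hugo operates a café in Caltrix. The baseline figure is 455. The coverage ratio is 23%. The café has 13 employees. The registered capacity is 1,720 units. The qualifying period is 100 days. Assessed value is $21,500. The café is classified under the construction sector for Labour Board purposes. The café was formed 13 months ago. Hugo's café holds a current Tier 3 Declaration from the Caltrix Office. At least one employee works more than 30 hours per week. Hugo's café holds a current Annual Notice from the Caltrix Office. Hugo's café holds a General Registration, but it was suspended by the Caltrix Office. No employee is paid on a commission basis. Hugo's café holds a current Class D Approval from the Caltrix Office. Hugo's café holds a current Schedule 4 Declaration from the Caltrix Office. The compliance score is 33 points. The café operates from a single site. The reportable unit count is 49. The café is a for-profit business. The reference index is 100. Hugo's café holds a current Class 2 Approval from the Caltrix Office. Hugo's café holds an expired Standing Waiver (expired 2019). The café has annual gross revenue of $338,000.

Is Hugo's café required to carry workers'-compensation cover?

Exception (a) requires that the employer holds a current General Registration from the Caltrix Office; but no current General Registration is held, so (a) is unavailable.
Exception (b) does not apply: the employer is for-profit.
All of (c)'s requirements are met (the employer's headcount is 13, under the 14 limit; no employee is paid on commission; a current Class D Approval is held). As to paragraphs (f)–(m): (f) would limit (c) — a current Class 2 Approval is held — but (g) sets (f) aside: (g) operates against (f): at least one employee exceeds 30 hours/week. (h) applies (the café is classified under the construction sector), but is overridden by (i): (i) operates against (h): a current Annual Notice is held. (j) would limit (i) — the qualifying period is 100 days, under the 105 days limit — but (k) sets (j) aside: (k) operates against (j): assessed value is $21,500, below the $25,500 limit. (l) is triggered (the baseline figure is 455, less than the 600 limit), but is overridden by (m): (m) operates — the reportable unit count is 49, meeting the 46 threshold. (c) remains available.
Exception (d) requires that the employer holds a current Standing Waiver from the Caltrix Office; but there is no Standing Waiver in force, so (d) is unavailable.
Exception (e): the compliance score is 33 points, less than the 44 points limit; the employer operates from a single site — every condition holds. But applying paragraph (p): (p) operates against (e): the coverage ratio is 23%, meeting the 20% threshold. So (e) is unavailable.

No — exception (c) applies; Hugo's café is not required to carry workers'-compensation cover.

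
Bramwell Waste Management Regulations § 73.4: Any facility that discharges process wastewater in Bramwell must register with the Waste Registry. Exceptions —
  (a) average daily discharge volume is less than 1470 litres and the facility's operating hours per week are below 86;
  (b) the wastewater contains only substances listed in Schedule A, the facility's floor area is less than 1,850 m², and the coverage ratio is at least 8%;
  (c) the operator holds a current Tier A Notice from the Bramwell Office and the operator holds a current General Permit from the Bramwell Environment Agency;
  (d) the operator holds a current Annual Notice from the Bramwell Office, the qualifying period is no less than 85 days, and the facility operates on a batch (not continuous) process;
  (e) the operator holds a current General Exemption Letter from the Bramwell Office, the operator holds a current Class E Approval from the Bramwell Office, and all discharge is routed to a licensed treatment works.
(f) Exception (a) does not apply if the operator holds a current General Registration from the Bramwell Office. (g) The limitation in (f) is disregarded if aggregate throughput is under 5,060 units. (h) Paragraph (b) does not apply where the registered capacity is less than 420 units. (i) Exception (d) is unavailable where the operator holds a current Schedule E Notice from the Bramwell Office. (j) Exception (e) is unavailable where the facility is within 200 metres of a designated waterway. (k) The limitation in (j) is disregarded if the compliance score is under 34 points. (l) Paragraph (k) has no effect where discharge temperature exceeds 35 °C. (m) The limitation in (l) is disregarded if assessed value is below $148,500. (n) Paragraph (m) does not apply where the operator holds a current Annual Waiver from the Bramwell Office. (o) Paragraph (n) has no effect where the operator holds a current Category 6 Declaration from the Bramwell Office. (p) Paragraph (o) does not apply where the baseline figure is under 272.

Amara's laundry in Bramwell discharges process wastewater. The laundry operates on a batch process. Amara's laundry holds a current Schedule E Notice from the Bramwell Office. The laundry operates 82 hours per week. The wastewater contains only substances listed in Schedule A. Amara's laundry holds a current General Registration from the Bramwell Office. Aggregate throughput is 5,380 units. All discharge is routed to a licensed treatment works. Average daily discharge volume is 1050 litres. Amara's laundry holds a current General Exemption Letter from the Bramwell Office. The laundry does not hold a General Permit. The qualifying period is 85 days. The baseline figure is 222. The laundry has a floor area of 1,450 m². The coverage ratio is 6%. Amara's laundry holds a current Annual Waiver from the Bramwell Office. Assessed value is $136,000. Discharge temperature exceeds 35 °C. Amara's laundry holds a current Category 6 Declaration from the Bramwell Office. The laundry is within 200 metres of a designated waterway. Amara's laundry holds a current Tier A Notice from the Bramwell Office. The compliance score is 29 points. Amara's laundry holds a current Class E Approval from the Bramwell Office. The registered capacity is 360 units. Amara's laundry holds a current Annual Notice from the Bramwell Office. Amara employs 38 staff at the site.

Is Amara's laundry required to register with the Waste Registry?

Yes — Amara's laundry must register with the Waste Registry.

Exception (a) is satisfied on its face — average daily discharge volume is 1050 litres, less than the 1470 litres limit; the facility's operating hours per week are 82, below the 86 limit. Turning to paragraphs (f)–(g): (f) operates against (a): a current General Registration is held. (g), which would lift (f), does not operate here — aggregate throughput is 5,380 units, not under 5,060 units. So (a) is unavailable.
Exception (b) fails — the coverage ratio is 6%, short of 8%.
Exception (c) does not apply: no General Permit is held.
Exception (d)'s conditions are all satisfied: a current Annual Notice is held; the qualifying period is 85 days, meeting the 85 days threshold; the facility operates on a batch process. Turning to paragraph (i): (i) operates against (d): a current Schedule E Notice is held. So (d) is unavailable.
Exception (e): a current General Exemption Letter is held; a current Class E Approval is held; discharge is routed to a licensed treatment works — every condition holds. But applying paragraphs (j)–(p): (j) operates against (e): the laundry is within 200 m of a designated waterway. (k) would limit (j) — the compliance score is 29 points, under the 34 points limit — but (l) sets (k) aside: (l) applies — discharge temperature exceeds 35 °C. (m) would limit (l) — assessed value is $136,000, below the $148,500 limit — but (n) sets (m) aside: (n) operates — a current Annual Waiver is held. (o) operates (a current Category 6 Declaration is held), but is itself disapplied by (p): (p) is triggered — the baseline figure is 222, under the 272 limit. So (e) is unavailable.
None of the exceptions is available; § 73.4 applies in full.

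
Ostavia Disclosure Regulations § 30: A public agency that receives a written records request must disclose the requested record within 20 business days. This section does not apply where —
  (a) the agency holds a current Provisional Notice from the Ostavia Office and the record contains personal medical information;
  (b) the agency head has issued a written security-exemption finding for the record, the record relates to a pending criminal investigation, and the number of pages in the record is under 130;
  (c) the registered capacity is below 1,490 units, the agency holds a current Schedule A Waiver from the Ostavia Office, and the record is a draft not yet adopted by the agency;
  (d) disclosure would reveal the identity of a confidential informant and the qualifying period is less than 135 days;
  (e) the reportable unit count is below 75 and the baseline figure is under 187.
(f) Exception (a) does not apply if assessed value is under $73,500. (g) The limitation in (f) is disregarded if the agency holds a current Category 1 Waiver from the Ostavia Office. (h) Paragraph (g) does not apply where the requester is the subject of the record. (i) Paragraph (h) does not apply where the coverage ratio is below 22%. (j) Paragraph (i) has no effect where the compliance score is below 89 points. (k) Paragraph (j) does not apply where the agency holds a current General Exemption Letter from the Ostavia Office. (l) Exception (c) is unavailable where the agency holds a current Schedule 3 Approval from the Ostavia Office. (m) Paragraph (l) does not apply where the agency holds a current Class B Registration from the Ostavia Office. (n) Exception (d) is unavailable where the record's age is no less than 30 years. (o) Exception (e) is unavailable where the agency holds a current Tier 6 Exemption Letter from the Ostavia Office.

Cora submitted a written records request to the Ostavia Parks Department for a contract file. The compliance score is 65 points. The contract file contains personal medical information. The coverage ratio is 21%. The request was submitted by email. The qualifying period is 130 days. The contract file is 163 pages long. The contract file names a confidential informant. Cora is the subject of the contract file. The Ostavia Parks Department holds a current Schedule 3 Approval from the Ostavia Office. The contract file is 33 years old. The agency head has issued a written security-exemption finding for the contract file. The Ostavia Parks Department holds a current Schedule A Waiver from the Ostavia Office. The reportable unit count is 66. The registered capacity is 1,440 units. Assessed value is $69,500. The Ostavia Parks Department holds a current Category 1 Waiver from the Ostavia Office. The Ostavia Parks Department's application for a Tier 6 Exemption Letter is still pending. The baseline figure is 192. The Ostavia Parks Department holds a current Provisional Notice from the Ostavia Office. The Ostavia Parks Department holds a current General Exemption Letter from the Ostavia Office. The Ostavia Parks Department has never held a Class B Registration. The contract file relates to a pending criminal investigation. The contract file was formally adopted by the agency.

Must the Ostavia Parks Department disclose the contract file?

Exception (a): a current Provisional Notice is held; the contract file contains personal medical information — every condition holds. As to paragraphs (f)–(k): (f) would limit (a) — assessed value is $69,500, under the $73,500 limit — but (g) sets (f) aside: (g) is engaged — a current Category 1 Waiver is held. (h) would limit (g) — Cora is the subject of the contract file — but (i) sets (h) aside: (i) is triggered — the coverage ratio is 21%, below the 22% limit. (j) would limit (i) — the compliance score is 65 points, below the 89 points limit — but (k) sets (j) aside: (k) operates against (j): a current General Exemption Letter is held. (a) remains available.
Exception (b) requires that the number of pages in the record is under 130; but the number of pages in the record is 163, not under 130, so (b) is unavailable.
Exception (c) fails — the contract file has been formally adopted.
Exception (d) is satisfied on its face — the contract file names a confidential informant; the qualifying period is 130 days, less than the 135 days limit. But: (n) is triggered — the record's age is 33 years, meeting the 30 years threshold. So (d) is unavailable.
Exception (e) fails — the baseline figure is 192, not under 187.

No — exception (a) applies; the Ostavia Parks Department is not required to disclose the contract file.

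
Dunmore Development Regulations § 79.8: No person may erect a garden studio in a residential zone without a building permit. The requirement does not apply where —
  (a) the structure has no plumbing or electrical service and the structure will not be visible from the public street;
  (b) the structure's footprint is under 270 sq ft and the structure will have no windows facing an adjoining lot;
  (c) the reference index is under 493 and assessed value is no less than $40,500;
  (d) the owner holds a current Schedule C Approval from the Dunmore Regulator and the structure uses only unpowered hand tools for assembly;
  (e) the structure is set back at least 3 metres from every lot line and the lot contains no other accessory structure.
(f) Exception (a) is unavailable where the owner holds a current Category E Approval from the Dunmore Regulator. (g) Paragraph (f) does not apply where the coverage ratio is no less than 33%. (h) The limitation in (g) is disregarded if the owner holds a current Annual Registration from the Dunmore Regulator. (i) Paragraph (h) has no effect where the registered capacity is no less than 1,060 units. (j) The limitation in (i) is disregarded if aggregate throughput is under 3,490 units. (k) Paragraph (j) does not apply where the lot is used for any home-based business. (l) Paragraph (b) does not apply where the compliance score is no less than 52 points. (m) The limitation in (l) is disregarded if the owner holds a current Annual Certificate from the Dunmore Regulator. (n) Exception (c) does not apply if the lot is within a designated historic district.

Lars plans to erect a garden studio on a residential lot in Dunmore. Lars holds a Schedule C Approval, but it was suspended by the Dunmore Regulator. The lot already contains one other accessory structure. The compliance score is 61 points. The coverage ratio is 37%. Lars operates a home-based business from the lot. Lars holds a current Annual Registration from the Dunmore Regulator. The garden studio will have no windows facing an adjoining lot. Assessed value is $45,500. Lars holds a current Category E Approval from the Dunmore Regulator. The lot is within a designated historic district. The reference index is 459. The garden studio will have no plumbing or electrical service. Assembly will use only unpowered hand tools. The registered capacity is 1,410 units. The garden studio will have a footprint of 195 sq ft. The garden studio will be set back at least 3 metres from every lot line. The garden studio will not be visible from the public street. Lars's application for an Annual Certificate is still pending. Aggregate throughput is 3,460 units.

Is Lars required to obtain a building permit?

Exception (a) is satisfied on its face — there is no plumbing or electrical service; the structure will not be visible from the street. Applying paragraphs (f)–(k): (f) would limit (a) — a current Category E Approval is held — but (g) sets (f) aside: (g) is triggered — the coverage ratio is 37%, meeting the 33% threshold. (h) would limit (g) — a current Annual Registration is held — but (i) sets (h) aside: (i) operates against (h): the registered capacity is 1,410 units, meeting the 1,060 units threshold. (j) would limit (i) — aggregate throughput is 3,460 units, under the 3,490 units limit — but (k) sets (j) aside: (k) operates against (j): a home-based business operates on the lot. (a) remains available.
Exception (b)'s conditions are all satisfied: the structure's footprint is 195 sq ft, under the 270 sq ft limit; no windows face an adjoining lot. However, paragraphs (l)–(m) must be considered: (l) is engaged — the compliance score is 61 points, meeting the 52 points threshold. (m) is not triggered (the Annual Certificate is not current), so (l) stands. (b) is therefore removed.
Exception (c): the reference index is 459, under the 493 limit; assessed value is $45,500, meeting the $40,500 threshold — every condition holds. But applying paragraph (n): (n) operates against (c): the lot is in a historic district. So (c) is unavailable.
Exception (d) does not apply: the Schedule C Approval is not current.
Exception (e) fails — the lot already has another accessory structure.

No — exception (a) applies; Lars does not need a building permit.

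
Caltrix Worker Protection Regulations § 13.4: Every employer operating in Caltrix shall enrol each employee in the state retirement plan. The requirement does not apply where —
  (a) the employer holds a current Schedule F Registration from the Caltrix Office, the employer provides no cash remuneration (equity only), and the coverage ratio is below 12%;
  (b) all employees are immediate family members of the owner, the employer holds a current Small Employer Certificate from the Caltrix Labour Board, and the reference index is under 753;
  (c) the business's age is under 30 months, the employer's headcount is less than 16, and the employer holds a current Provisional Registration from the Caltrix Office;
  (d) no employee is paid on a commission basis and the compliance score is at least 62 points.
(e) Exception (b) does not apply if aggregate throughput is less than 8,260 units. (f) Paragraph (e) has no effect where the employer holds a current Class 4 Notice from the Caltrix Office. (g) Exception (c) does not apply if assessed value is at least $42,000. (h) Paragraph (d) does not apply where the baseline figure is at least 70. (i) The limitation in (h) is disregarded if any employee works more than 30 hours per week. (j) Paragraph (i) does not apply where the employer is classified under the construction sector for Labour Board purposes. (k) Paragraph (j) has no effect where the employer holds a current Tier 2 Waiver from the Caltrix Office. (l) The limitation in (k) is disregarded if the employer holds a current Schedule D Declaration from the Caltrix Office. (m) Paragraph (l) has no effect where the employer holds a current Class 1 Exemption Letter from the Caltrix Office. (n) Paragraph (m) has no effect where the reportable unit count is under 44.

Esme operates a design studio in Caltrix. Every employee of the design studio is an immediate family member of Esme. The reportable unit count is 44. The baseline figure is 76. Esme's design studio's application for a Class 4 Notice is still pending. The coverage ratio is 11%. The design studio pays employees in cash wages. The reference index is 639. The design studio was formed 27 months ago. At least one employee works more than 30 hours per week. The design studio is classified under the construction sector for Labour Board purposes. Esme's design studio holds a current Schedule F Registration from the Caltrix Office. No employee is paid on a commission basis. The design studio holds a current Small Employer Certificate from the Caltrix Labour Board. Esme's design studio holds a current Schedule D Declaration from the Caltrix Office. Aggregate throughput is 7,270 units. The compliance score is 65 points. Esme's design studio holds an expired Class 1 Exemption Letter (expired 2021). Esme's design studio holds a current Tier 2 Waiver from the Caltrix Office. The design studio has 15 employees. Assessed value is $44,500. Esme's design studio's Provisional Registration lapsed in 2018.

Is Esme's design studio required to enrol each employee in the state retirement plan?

Exception (a) requires that the employer provides no cash remuneration (equity only); but employees are paid cash wages, so (a) is unavailable.
Exception (b): every employee is an immediate family member; a current Small Employer Certificate is held; the reference index is 639, under the 753 limit — every condition holds. But applying paragraphs (e)–(f): (e) operates against (b): aggregate throughput is 7,270 units, less than the 8,260 units limit. (f), which would lift (e), is inapplicable — no current Class 4 Notice is held. Exception (b) does not apply.
Exception (c) requires that the employer holds a current Provisional Registration from the Caltrix Office; but there is no Provisional Registration in force, so (c) is unavailable.
Exception (d): no employee is paid on commission; the compliance score is 65 points, meeting the 62 points threshold — every condition holds. But: (h) is triggered — the baseline figure is 76, meeting the 70 threshold. (i) operates (at least one employee exceeds 30 hours/week), but is displaced by (j): (j) operates against (i): the design studio is classified under the construction sector. (k) would limit (j) — a current Tier 2 Waiver is held — but (l) sets (k) aside: (l) operates against (k): a current Schedule D Declaration is held. (m) does not operate here (no current Class 1 Exemption Letter is held), so (l) stands. Exception (d) does not apply.
Every exception is unavailable, so the rule governs.

Yes — Esme's design studio must enrol each employee in the state retirement plan.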